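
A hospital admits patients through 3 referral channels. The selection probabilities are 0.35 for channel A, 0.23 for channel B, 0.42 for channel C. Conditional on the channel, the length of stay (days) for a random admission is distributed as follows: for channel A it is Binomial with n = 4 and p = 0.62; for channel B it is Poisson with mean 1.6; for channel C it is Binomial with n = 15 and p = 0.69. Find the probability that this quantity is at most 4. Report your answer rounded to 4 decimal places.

Conditional on each channel, P(X ≤ 4): A: 1; B: 0.976318; C: 0.000916901.
By total probability, P(X ≤ 4) = 0.35·1 + 0.23·0.976318 + 0.42·0.000916901 = 0.574938.

0.5749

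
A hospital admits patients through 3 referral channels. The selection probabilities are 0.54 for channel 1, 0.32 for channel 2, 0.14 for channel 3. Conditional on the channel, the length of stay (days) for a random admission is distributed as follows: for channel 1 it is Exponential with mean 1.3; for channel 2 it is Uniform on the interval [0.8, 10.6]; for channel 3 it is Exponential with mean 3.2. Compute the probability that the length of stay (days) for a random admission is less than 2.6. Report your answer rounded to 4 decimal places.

Conditional on each channel, P(X < 2.6): 1: 0.864665; 2: 0.183673; 3: 0.556253.
By total probability, P(X < 2.6) = 0.54·0.864665 + 0.32·0.183673 + 0.14·0.556253 = 0.60357.

0.6036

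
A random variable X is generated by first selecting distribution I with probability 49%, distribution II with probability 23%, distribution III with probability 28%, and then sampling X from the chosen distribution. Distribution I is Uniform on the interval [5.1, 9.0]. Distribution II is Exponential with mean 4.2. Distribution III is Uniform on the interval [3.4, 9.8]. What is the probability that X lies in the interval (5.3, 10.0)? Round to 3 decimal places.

Conditional on each component, P(5.3 < X < 10.0): I: 0.948718; II: 0.190652; III: 0.703125.
By total probability, P(5.3 < X < 10.0) = 0.49·0.948718 + 0.23·0.190652 + 0.28·0.703125 = 0.705597.

0.706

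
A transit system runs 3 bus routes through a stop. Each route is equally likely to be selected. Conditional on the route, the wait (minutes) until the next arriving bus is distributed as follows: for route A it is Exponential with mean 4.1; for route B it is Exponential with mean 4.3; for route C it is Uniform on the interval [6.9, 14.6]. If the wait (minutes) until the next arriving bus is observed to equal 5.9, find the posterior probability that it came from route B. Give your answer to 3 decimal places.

0.505

Likelihoods f(5.9 | ·): A: 0.0578437; B: 0.0589711; C: 0.
Posterior ∝ prior × likelihood. Numerator for B: 0.333333·0.0589711 = 0.019657.
Normalizing constant: 0.333333·0.0578437 + 0.333333·0.0589711 + 0.333333·0 = 0.0389382.
P(B | observation) = 0.019657 / 0.0389382 = 0.504826.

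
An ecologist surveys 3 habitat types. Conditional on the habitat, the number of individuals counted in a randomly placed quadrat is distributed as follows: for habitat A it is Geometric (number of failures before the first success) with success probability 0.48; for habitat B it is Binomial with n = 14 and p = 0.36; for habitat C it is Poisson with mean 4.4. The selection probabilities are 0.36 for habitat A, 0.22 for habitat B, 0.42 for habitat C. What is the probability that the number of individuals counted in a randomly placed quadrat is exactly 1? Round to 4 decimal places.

0.1159

Conditional on each habitat, P(X = 1): A: 0.2496; B: 0.0152325; C: 0.0540203.
By total probability, P(X = 1) = 0.36·0.2496 + 0.22·0.0152325 + 0.42·0.0540203 = 0.115896.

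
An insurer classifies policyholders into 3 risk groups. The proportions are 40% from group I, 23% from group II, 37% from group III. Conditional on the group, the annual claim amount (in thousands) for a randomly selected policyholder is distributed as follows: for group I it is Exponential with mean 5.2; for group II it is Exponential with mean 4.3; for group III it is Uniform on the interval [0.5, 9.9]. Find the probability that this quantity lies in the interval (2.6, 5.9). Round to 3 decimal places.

Conditional on each group, P(2.6 < X < 5.9): I: 0.284985; II: 0.292689; III: 0.351064.
By total probability, P(2.6 < X < 5.9) = 0.4·0.284985 + 0.23·0.292689 + 0.37·0.351064 = 0.311206.

0.311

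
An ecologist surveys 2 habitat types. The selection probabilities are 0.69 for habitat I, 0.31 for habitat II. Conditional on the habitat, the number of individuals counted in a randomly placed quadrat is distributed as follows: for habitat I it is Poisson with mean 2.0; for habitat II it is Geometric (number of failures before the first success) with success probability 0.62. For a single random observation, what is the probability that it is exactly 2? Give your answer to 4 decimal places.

Conditional on each habitat, P(X = 2): I: 0.270671; II: 0.089528.
By total probability, P(X = 2) = 0.69·0.270671 + 0.31·0.089528 = 0.214516.

0.2145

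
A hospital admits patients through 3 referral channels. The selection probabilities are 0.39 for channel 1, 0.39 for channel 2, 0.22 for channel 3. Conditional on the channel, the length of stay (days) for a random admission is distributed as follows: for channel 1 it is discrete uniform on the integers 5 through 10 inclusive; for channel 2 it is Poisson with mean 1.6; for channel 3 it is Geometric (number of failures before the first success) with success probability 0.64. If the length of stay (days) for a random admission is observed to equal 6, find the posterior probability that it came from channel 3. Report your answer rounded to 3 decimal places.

0.005

Likelihoods P(X=6 | ·): 1: 0.166667; 2: 0.00470453; 3: 0.00139314.
Posterior ∝ prior × likelihood. Numerator for 3: 0.22·0.00139314 = 0.000306491.
Normalizing constant: 0.39·0.166667 + 0.39·0.00470453 + 0.22·0.00139314 = 0.0671413.
P(3 | observation) = 0.000306491 / 0.0671413 = 0.00456487.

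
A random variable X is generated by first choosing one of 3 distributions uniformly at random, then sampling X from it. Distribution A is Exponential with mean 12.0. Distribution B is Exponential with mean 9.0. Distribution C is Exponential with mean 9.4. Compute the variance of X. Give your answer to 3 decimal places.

106.222

Per component, A: μ=12, E[X²]=288; B: μ=9, E[X²]=162; C: μ=9.4, E[X²]=176.72.
E[X] = 0.333333·12 + 0.333333·9 + 0.333333·9.4 = 10.1333.
E[X²] = 0.333333·288 + 0.333333·162 + 0.333333·176.72 = 208.907.
Var(X) = E[X²] − (E[X])² = 208.907 − 102.684 = 106.222.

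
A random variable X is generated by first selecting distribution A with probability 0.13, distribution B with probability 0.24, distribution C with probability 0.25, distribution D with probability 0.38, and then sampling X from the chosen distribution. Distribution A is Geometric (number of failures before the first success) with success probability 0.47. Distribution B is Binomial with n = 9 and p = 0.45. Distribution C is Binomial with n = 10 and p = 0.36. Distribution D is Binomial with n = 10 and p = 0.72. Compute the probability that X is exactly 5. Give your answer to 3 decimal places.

0.126

Conditional on each component, P(X = 5): A: 0.0196552; B: 0.212757; C: 0.163611; D: 0.0839176.
By total probability, P(X = 5) = 0.13·0.0196552 + 0.24·0.212757 + 0.25·0.163611 + 0.38·0.0839176 = 0.126408.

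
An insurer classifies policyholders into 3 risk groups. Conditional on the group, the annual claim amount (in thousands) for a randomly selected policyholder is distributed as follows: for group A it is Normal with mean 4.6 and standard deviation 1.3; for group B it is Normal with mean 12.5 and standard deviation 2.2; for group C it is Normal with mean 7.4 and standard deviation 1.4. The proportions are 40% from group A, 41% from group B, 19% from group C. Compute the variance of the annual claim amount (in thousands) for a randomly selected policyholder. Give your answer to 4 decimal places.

Per component, A: μ=4.6, E[X²]=22.85; B: μ=12.5, E[X²]=161.09; C: μ=7.4, E[X²]=56.72.
E[X] = 0.4·4.6 + 0.41·12.5 + 0.19·7.4 = 8.371.
E[X²] = 0.4·22.85 + 0.41·161.09 + 0.19·56.72 = 85.9637.
Var(X) = E[X²] − (E[X])² = 85.9637 − 70.0736 = 15.8901.

15.8901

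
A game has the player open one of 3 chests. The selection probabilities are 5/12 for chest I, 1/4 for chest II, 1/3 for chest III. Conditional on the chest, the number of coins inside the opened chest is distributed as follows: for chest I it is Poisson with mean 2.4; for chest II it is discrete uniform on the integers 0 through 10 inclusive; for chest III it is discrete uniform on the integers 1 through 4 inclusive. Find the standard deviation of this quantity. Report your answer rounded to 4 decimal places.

2.2678

Per component, I: μ=2.4, E[X²]=8.16; II: μ=5, E[X²]=35; III: μ=2.5, E[X²]=7.5.
E[X] = 0.416667·2.4 + 0.25·5 + 0.333333·2.5 = 3.08333.
E[X²] = 0.416667·8.16 + 0.25·35 + 0.333333·7.5 = 14.65.
Var(X) = E[X²] − (E[X])² = 14.65 − 9.50694 = 5.14306.
SD(X) = √5.14306 = 2.26783.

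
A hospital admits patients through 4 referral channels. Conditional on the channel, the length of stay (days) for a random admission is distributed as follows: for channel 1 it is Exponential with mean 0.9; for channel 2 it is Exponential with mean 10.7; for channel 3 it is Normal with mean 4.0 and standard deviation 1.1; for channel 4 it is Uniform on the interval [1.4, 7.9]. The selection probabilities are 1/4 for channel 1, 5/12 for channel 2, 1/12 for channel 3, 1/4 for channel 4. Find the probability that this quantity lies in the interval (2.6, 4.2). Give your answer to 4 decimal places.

0.1577

Conditional on each channel, P(2.6 < X < 4.2): 1: 0.0462344; 2: 0.108928; 3: 0.47058; 4: 0.246154.
By total probability, P(2.6 < X < 4.2) = 0.25·0.0462344 + 0.416667·0.108928 + 0.0833333·0.47058 + 0.25·0.246154 = 0.157699.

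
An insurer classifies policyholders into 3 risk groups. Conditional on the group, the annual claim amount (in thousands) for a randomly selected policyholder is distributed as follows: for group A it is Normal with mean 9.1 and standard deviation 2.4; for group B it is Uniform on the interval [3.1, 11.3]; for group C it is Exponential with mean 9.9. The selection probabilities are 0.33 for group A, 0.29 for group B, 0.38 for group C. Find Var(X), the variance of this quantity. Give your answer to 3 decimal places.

Per component, A: μ=9.1, E[X²]=88.57; B: μ=7.2, E[X²]=57.4433; C: μ=9.9, E[X²]=196.02.
E[X] = 0.33·9.1 + 0.29·7.2 + 0.38·9.9 = 8.853.
E[X²] = 0.33·88.57 + 0.29·57.4433 + 0.38·196.02 = 120.374.
Var(X) = E[X²] − (E[X])² = 120.374 − 78.3756 = 41.9987.

41.999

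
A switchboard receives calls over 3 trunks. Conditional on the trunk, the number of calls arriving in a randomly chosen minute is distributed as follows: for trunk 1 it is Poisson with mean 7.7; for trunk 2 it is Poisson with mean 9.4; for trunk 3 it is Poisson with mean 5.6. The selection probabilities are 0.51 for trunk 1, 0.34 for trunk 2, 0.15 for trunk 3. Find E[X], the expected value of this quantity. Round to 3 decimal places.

7.963

Component means — 1: 7.7; 2: 9.4; 3: 5.6.
E[X] = 0.51·7.7 + 0.34·9.4 + 0.15·5.6 = 7.963.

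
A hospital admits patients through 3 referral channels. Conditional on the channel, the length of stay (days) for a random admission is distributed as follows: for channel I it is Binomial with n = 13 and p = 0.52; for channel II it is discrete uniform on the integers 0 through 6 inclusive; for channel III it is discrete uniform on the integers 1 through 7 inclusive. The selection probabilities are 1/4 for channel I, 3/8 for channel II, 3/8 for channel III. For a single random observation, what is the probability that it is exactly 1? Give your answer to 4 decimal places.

0.1074

Conditional on each channel, P(X = 1): I: 0.00101121; II: 0.142857; III: 0.142857.
By total probability, P(X = 1) = 0.25·0.00101121 + 0.375·0.142857 + 0.375·0.142857 = 0.107396.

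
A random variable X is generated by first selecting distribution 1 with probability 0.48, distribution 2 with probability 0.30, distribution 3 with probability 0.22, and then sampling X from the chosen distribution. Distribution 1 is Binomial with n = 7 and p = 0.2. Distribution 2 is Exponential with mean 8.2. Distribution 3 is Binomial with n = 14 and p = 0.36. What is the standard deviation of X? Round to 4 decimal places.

Per component, 1: μ=1.4, E[X²]=3.08; 2: μ=8.2, E[X²]=134.48; 3: μ=5.04, E[X²]=28.6272.
E[X] = 0.48·1.4 + 0.3·8.2 + 0.22·5.04 = 4.2408.
E[X²] = 0.48·3.08 + 0.3·134.48 + 0.22·28.6272 = 48.1204.
Var(X) = E[X²] − (E[X])² = 48.1204 − 17.9844 = 30.136.
SD(X) = √30.136 = 5.48963.

5.4896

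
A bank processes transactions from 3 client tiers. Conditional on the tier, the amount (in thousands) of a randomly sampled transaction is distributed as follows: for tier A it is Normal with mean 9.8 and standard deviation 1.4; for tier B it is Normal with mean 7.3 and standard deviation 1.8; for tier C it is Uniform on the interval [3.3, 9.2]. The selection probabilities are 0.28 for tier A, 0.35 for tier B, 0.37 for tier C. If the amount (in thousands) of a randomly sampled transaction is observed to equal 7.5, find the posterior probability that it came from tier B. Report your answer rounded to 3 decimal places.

0.480

Likelihoods f(7.5 | ·): A: 0.0739105; B: 0.220271; C: 0.169492.
Posterior ∝ prior × likelihood. Numerator for B: 0.35·0.220271 = 0.0770947.
Normalizing constant: 0.28·0.0739105 + 0.35·0.220271 + 0.37·0.169492 = 0.160502.
P(B | observation) = 0.0770947 / 0.160502 = 0.480336.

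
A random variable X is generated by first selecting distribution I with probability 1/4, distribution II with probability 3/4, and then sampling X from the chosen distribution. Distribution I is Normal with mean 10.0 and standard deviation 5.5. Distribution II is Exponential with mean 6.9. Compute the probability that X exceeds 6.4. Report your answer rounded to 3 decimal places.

Conditional on each component, P(X > 6.4): I: 0.74362; II: 0.395527.
By total probability, P(X > 6.4) = 0.25·0.74362 + 0.75·0.395527 = 0.48255.

0.483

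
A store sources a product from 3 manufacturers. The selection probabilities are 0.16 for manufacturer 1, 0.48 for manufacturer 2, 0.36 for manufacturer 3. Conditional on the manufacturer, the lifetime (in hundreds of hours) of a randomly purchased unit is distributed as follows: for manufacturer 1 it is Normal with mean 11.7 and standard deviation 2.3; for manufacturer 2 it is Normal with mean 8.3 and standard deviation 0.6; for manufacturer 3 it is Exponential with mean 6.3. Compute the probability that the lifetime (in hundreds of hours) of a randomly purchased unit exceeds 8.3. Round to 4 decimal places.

0.4853

Conditional on each manufacturer, P(X > 8.3): 1: 0.930331; 2: 0.5; 3: 0.267815.
By total probability, P(X > 8.3) = 0.16·0.930331 + 0.48·0.5 + 0.36·0.267815 = 0.485266.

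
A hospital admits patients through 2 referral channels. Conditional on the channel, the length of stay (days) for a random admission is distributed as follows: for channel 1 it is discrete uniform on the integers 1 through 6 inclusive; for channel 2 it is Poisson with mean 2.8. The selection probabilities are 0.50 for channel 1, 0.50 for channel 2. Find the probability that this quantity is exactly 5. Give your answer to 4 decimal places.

Conditional on each channel, P(X = 5): 1: 0.166667; 2: 0.0872136.
By total probability, P(X = 5) = 0.5·0.166667 + 0.5·0.0872136 = 0.12694.

0.1269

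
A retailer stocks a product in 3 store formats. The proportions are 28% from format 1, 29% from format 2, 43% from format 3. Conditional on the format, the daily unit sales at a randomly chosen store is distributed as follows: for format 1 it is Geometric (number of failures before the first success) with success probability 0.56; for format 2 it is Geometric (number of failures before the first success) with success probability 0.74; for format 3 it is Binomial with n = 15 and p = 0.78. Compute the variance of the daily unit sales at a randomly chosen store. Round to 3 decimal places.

Per component, 1: μ=0.785714, E[X²]=2.02041; 2: μ=0.351351, E[X²]=0.598247; 3: μ=11.7, E[X²]=139.464.
E[X] = 0.28·0.785714 + 0.29·0.351351 + 0.43·11.7 = 5.35289.
E[X²] = 0.28·2.02041 + 0.29·0.598247 + 0.43·139.464 = 60.7087.
Var(X) = E[X²] − (E[X])² = 60.7087 − 28.6535 = 32.0553.

32.055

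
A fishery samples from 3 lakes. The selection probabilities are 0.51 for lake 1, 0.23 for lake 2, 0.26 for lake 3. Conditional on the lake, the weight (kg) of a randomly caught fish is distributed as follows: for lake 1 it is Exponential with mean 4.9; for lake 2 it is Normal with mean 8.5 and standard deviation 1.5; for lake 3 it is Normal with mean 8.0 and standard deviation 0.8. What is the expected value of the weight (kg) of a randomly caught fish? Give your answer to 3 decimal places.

Component means — 1: 4.9; 2: 8.5; 3: 8.
E[X] = 0.51·4.9 + 0.23·8.5 + 0.26·8 = 6.534.

6.534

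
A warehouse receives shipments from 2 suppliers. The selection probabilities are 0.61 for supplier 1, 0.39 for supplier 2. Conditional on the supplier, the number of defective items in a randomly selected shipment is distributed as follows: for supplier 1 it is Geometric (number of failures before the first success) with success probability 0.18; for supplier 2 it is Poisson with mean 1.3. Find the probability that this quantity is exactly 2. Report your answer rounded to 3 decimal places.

0.164

Conditional on each supplier, P(X = 2): 1: 0.121032; 2: 0.230289.
By total probability, P(X = 2) = 0.61·0.121032 + 0.39·0.230289 = 0.163642.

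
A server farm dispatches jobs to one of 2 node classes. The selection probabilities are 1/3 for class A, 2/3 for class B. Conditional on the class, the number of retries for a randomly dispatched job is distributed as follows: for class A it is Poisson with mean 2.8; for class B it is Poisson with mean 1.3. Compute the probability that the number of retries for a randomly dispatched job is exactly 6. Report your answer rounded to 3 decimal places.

Conditional on each class, P(X = 6): A: 0.0406997; B: 0.00182703.
By total probability, P(X = 6) = 0.333333·0.0406997 + 0.666667·0.00182703 = 0.0147846.

0.015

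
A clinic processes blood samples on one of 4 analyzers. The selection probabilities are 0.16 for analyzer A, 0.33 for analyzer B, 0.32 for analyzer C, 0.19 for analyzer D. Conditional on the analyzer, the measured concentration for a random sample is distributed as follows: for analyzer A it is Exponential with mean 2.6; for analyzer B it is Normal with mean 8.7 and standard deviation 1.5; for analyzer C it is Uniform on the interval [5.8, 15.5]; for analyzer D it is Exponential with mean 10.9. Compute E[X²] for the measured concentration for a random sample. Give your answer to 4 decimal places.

For each component E[X²] = Var + (mean)², giving A: 13.52; B: 77.94; C: 121.263; D: 237.62.
Overall E[X²] = 0.16·13.52 + 0.33·77.94 + 0.32·121.263 + 0.19·237.62 = 111.835.

111.8355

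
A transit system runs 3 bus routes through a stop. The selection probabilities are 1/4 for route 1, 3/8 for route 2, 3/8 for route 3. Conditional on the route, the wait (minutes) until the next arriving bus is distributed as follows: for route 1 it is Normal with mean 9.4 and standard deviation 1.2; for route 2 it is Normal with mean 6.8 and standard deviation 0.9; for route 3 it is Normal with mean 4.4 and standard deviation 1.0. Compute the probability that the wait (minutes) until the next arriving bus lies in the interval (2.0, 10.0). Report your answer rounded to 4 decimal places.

Conditional on each route, P(2.0 < X < 10.0): 1: 0.691462; 2: 0.999811; 3: 0.991802.
By total probability, P(2.0 < X < 10.0) = 0.25·0.691462 + 0.375·0.999811 + 0.375·0.991802 = 0.919721.

0.9197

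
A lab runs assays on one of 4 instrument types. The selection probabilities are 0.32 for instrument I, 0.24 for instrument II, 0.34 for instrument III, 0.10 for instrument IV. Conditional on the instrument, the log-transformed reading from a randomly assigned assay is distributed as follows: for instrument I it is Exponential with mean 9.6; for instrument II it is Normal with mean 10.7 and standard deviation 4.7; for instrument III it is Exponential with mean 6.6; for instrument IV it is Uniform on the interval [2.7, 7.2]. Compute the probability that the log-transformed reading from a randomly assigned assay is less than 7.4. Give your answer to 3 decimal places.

Conditional on each instrument, P(X < 7.4): I: 0.537373; II: 0.2413; III: 0.674115; IV: 1.
By total probability, P(X < 7.4) = 0.32·0.537373 + 0.24·0.2413 + 0.34·0.674115 + 0.1·1 = 0.55907.

0.559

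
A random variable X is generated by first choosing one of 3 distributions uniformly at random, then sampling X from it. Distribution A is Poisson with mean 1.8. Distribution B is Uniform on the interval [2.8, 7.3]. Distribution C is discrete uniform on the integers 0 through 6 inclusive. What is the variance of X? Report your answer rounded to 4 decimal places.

4.2964

Per component, A: μ=1.8, E[X²]=5.04; B: μ=5.05, E[X²]=27.19; C: μ=3, E[X²]=13.
E[X] = 0.333333·1.8 + 0.333333·5.05 + 0.333333·3 = 3.28333.
E[X²] = 0.333333·5.04 + 0.333333·27.19 + 0.333333·13 = 15.0767.
Var(X) = E[X²] − (E[X])² = 15.0767 − 10.7803 = 4.29639.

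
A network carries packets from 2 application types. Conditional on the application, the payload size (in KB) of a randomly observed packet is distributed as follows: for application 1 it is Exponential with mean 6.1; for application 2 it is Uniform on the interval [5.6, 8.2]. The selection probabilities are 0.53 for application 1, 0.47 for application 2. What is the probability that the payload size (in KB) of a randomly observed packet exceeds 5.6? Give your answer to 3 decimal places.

0.682

Conditional on each application, P(X > 5.6): 1: 0.399304; 2: 1.
By total probability, P(X > 5.6) = 0.53·0.399304 + 0.47·1 = 0.681631.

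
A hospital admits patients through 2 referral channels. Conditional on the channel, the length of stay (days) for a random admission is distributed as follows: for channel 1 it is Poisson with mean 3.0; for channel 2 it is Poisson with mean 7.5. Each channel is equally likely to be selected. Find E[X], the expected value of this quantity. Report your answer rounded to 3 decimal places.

5.250

Component means — 1: 3; 2: 7.5.
E[X] = 0.5·3 + 0.5·7.5 = 5.25.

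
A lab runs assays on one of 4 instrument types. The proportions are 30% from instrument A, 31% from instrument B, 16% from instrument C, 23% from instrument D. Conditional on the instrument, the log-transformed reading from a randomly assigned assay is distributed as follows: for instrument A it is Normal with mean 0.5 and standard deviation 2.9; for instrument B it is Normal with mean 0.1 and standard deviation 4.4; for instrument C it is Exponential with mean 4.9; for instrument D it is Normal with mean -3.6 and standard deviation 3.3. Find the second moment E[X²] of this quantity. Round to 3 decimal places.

For each component E[X²] = Var + (mean)², giving A: 8.66; B: 19.37; C: 48.02; D: 23.85.
Overall E[X²] = 0.3·8.66 + 0.31·19.37 + 0.16·48.02 + 0.23·23.85 = 21.7714.

21.771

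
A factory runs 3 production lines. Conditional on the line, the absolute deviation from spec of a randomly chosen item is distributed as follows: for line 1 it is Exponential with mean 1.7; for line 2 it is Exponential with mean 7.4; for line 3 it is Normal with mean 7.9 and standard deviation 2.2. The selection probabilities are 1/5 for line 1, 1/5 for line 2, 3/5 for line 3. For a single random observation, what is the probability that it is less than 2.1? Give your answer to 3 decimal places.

0.194

Conditional on each line, P(X < 2.1): 1: 0.709251; 2: 0.247071; 3: 0.00418999.
By total probability, P(X < 2.1) = 0.2·0.709251 + 0.2·0.247071 + 0.6·0.00418999 = 0.193778.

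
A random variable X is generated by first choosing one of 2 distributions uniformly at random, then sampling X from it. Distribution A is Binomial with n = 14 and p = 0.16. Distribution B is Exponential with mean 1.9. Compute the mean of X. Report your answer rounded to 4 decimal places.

Component means — A: 2.24; B: 1.9.
E[X] = 0.5·2.24 + 0.5·1.9 = 2.07.

2.0700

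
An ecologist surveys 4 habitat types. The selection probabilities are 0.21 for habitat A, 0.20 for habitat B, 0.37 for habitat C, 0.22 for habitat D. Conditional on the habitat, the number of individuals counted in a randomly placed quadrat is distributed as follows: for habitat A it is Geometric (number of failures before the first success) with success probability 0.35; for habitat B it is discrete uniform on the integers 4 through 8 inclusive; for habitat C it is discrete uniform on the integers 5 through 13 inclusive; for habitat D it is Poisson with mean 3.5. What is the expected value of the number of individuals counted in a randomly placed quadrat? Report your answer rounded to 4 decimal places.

Component means — A: 1.85714; B: 6; C: 9; D: 3.5.
E[X] = 0.21·1.85714 + 0.2·6 + 0.37·9 + 0.22·3.5 = 5.69.

5.6900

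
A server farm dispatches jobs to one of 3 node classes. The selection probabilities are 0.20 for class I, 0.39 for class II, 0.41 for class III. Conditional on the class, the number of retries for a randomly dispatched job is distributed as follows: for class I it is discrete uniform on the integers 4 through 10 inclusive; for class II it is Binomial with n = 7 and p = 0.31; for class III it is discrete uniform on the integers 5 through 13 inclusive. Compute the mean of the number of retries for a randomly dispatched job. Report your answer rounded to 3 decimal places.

5.936

Component means — I: 7; II: 2.17; III: 9.
E[X] = 0.2·7 + 0.39·2.17 + 0.41·9 = 5.9363.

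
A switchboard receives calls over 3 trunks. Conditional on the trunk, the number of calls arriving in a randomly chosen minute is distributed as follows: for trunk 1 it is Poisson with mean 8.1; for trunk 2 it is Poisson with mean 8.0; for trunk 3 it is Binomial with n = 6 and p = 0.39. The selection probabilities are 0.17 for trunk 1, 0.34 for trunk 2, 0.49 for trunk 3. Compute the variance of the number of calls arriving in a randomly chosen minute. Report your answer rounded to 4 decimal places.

12.8978

Per component, 1: μ=8.1, E[X²]=73.71; 2: μ=8, E[X²]=72; 3: μ=2.34, E[X²]=6.903.
E[X] = 0.17·8.1 + 0.34·8 + 0.49·2.34 = 5.2436.
E[X²] = 0.17·73.71 + 0.34·72 + 0.49·6.903 = 40.3932.
Var(X) = E[X²] − (E[X])² = 40.3932 − 27.4953 = 12.8978.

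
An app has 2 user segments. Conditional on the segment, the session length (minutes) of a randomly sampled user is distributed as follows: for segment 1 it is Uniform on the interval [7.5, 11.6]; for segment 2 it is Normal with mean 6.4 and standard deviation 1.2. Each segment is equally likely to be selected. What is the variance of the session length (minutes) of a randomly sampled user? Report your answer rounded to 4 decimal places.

Per component, 1: μ=9.55, E[X²]=92.6033; 2: μ=6.4, E[X²]=42.4.
E[X] = 0.5·9.55 + 0.5·6.4 = 7.975.
E[X²] = 0.5·92.6033 + 0.5·42.4 = 67.5017.
Var(X) = E[X²] − (E[X])² = 67.5017 − 63.6006 = 3.90104.

3.9010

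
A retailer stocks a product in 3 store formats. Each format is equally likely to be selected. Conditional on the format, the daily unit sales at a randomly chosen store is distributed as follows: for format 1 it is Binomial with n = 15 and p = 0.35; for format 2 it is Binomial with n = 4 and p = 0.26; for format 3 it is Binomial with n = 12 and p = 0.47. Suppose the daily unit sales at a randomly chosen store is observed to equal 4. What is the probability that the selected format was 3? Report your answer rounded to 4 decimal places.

0.4500

Likelihoods P(X=4 | ·): 1: 0.179247; 2: 0.00456976; 3: 0.150385.
Posterior ∝ prior × likelihood. Numerator for 3: 0.333333·0.150385 = 0.0501282.
Normalizing constant: 0.333333·0.179247 + 0.333333·0.00456976 + 0.333333·0.150385 = 0.1114.
P(3 | observation) = 0.0501282 / 0.1114 = 0.449982.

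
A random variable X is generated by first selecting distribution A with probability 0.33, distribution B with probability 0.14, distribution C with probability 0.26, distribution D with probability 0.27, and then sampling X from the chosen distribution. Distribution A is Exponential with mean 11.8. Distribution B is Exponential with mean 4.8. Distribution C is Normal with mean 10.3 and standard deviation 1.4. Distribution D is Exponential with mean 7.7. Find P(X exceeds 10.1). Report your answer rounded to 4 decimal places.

0.3748

Conditional on each component, P(X > 10.1): A: 0.424887; B: 0.121947; C: 0.556798; D: 0.269365.
By total probability, P(X > 10.1) = 0.33·0.424887 + 0.14·0.121947 + 0.26·0.556798 + 0.27·0.269365 = 0.374781.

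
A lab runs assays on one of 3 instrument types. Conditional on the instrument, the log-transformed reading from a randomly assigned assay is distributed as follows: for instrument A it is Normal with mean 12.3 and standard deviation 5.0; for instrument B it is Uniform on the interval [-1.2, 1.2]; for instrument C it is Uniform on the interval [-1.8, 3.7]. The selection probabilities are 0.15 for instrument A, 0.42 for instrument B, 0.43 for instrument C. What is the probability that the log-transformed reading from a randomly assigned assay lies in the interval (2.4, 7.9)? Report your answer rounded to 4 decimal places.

Conditional on each instrument, P(2.4 < X < 7.9): A: 0.165578; B: 0; C: 0.236364.
By total probability, P(2.4 < X < 7.9) = 0.15·0.165578 + 0.42·0 + 0.43·0.236364 = 0.126473.

0.1265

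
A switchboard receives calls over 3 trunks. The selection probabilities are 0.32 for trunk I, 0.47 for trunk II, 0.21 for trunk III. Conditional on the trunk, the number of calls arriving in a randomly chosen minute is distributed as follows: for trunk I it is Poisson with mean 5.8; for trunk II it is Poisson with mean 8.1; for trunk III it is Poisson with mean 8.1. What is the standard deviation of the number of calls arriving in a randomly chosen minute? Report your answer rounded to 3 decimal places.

2.918

Per component, I: μ=5.8, E[X²]=39.44; II: μ=8.1, E[X²]=73.71; III: μ=8.1, E[X²]=73.71.
E[X] = 0.32·5.8 + 0.47·8.1 + 0.21·8.1 = 7.364.
E[X²] = 0.32·39.44 + 0.47·73.71 + 0.21·73.71 = 62.7436.
Var(X) = E[X²] − (E[X])² = 62.7436 − 54.2285 = 8.5151.
SD(X) = √8.5151 = 2.91807.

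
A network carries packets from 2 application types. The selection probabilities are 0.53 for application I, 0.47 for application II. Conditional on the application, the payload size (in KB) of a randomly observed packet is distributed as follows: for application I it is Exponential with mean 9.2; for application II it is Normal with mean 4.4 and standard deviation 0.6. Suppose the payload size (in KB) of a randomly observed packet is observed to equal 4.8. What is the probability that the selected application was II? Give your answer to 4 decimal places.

Likelihoods f(4.8 | ·): I: 0.0645095; II: 0.532413.
Posterior ∝ prior × likelihood. Numerator for II: 0.47·0.532413 = 0.250234.
Normalizing constant: 0.53·0.0645095 + 0.47·0.532413 = 0.284424.
P(II | observation) = 0.250234 / 0.284424 = 0.879792.

0.8798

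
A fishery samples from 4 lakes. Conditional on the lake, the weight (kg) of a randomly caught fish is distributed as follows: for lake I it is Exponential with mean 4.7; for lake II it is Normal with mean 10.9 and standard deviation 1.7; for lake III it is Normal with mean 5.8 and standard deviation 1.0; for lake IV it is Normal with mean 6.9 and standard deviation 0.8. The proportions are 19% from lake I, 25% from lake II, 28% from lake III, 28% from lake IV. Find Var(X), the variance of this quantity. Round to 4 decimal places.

Per component, I: μ=4.7, E[X²]=44.18; II: μ=10.9, E[X²]=121.7; III: μ=5.8, E[X²]=34.64; IV: μ=6.9, E[X²]=48.25.
E[X] = 0.19·4.7 + 0.25·10.9 + 0.28·5.8 + 0.28·6.9 = 7.174.
E[X²] = 0.19·44.18 + 0.25·121.7 + 0.28·34.64 + 0.28·48.25 = 62.0284.
Var(X) = E[X²] − (E[X])² = 62.0284 − 51.4663 = 10.5621.

10.5621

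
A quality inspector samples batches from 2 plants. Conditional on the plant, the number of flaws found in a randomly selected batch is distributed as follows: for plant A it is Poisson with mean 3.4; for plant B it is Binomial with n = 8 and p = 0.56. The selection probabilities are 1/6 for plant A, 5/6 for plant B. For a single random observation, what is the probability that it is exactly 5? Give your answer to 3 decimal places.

0.240

Conditional on each plant, P(X = 5): A: 0.126361; B: 0.262716.
By total probability, P(X = 5) = 0.166667·0.126361 + 0.833333·0.262716 = 0.23999.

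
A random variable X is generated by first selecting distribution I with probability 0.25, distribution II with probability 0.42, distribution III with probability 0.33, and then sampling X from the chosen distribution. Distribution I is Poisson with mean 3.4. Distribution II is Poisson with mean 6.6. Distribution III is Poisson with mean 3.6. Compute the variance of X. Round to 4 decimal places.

Per component, I: μ=3.4, E[X²]=14.96; II: μ=6.6, E[X²]=50.16; III: μ=3.6, E[X²]=16.56.
E[X] = 0.25·3.4 + 0.42·6.6 + 0.33·3.6 = 4.81.
E[X²] = 0.25·14.96 + 0.42·50.16 + 0.33·16.56 = 30.272.
Var(X) = E[X²] − (E[X])² = 30.272 − 23.1361 = 7.1359.

7.1359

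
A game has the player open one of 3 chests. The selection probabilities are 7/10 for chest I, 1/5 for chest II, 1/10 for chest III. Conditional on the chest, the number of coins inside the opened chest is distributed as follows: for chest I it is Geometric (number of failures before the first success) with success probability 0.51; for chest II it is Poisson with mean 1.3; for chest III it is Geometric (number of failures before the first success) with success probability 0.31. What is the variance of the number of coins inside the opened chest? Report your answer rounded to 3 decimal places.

Per component, I: μ=0.960784, E[X²]=2.807; II: μ=1.3, E[X²]=2.99; III: μ=2.22581, E[X²]=12.1342.
E[X] = 0.7·0.960784 + 0.2·1.3 + 0.1·2.22581 = 1.15513.
E[X²] = 0.7·2.807 + 0.2·2.99 + 0.1·12.1342 = 3.77632.
Var(X) = E[X²] − (E[X])² = 3.77632 − 1.33432 = 2.442.

2.442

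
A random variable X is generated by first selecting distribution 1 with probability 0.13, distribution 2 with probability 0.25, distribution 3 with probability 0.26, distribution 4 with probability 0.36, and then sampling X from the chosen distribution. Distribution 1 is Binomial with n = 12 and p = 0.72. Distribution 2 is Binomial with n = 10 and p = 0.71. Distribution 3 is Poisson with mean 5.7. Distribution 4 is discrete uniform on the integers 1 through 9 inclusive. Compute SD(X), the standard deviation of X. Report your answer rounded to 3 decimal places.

2.504

Per component, 1: μ=8.64, E[X²]=77.0688; 2: μ=7.1, E[X²]=52.469; 3: μ=5.7, E[X²]=38.19; 4: μ=5, E[X²]=31.6667.
E[X] = 0.13·8.64 + 0.25·7.1 + 0.26·5.7 + 0.36·5 = 6.1802.
E[X²] = 0.13·77.0688 + 0.25·52.469 + 0.26·38.19 + 0.36·31.6667 = 44.4656.
Var(X) = E[X²] − (E[X])² = 44.4656 − 38.1949 = 6.27072.
SD(X) = √6.27072 = 2.50414.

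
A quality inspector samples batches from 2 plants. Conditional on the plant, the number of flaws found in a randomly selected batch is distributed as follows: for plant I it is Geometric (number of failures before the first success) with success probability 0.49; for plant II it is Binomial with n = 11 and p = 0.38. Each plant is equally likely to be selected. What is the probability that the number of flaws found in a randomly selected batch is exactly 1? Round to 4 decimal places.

Conditional on each plant, P(X = 1): I: 0.2499; II: 0.0350827.
By total probability, P(X = 1) = 0.5·0.2499 + 0.5·0.0350827 = 0.142491.

0.1425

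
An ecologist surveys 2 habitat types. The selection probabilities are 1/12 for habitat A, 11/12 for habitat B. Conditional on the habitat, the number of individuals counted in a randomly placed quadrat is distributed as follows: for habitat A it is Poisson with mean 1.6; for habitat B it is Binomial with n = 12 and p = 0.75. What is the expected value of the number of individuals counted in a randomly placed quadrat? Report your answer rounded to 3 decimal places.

Component means — A: 1.6; B: 9.
E[X] = 0.0833333·1.6 + 0.916667·9 = 8.38333.

8.383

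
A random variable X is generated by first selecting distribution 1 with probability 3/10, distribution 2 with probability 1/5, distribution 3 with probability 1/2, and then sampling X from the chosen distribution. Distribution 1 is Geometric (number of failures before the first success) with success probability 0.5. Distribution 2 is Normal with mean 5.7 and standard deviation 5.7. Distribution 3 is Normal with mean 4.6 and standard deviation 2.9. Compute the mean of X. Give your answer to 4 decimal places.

Component means — 1: 1; 2: 5.7; 3: 4.6.
E[X] = 0.3·1 + 0.2·5.7 + 0.5·4.6 = 3.74.

3.7400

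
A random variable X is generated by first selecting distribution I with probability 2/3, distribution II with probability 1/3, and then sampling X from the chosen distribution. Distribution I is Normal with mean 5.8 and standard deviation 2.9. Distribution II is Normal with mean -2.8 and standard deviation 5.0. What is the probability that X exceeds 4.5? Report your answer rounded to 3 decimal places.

Conditional on each component, P(X > 4.5): I: 0.673023; II: 0.072145.
By total probability, P(X > 4.5) = 0.666667·0.673023 + 0.333333·0.072145 = 0.47273.

0.473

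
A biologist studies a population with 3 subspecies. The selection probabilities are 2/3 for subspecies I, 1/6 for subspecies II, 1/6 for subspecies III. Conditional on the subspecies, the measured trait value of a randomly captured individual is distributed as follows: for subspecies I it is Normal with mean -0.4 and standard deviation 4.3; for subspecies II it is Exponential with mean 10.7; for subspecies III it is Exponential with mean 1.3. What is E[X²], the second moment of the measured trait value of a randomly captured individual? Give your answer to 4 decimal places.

For each component E[X²] = Var + (mean)², giving I: 18.65; II: 228.98; III: 3.38.
Overall E[X²] = 0.666667·18.65 + 0.166667·228.98 + 0.166667·3.38 = 51.16.

51.1600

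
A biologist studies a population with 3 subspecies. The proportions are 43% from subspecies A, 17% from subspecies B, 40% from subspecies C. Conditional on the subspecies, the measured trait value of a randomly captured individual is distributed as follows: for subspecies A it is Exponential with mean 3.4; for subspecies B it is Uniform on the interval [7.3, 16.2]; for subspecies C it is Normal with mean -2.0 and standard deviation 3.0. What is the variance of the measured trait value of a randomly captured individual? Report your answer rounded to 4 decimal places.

32.6614

Per component, A: μ=3.4, E[X²]=23.12; B: μ=11.75, E[X²]=144.663; C: μ=-2, E[X²]=13.
E[X] = 0.43·3.4 + 0.17·11.75 + 0.4·-2 = 2.6595.
E[X²] = 0.43·23.12 + 0.17·144.663 + 0.4·13 = 39.7344.
Var(X) = E[X²] − (E[X])² = 39.7344 − 7.07294 = 32.6614.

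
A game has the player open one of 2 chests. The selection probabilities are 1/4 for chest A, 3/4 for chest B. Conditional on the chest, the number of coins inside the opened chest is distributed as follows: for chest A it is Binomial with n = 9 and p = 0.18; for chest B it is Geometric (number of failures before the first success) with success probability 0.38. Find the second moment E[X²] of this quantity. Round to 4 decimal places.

6.2050

For each component E[X²] = Var + (mean)², giving A: 3.9528; B: 6.95568.
Overall E[X²] = 0.25·3.9528 + 0.75·6.95568 = 6.20496.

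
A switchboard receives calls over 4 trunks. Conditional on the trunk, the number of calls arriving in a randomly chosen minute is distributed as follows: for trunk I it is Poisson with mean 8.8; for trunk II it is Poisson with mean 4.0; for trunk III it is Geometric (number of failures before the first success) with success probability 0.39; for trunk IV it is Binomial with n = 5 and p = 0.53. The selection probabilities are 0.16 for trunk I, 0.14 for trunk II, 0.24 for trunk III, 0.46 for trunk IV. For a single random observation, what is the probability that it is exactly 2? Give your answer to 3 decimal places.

Conditional on each trunk, P(X = 2): I: 0.00583638; II: 0.146525; III: 0.145119; IV: 0.291639.
By total probability, P(X = 2) = 0.16·0.00583638 + 0.14·0.146525 + 0.24·0.145119 + 0.46·0.291639 = 0.19043.

0.190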